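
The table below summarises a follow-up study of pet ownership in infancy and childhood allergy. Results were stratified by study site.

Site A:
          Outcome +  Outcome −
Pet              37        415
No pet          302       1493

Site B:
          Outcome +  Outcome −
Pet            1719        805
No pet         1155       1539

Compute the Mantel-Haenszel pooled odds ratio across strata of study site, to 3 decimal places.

2.272

OR_MH = Σ(aᵢdᵢ/nᵢ) / Σ(bᵢcᵢ/nᵢ), where nᵢ is the stratum total.
Stratum 1 (Site A): n = 2247; a·d/n = 37·1493/2247 = 24.5843; b·c/n = 415·302/2247 = 55.7766
Stratum 2 (Site B): n = 5218; a·d/n = 1719·1539/5218 = 507.0029; b·c/n = 805·1155/5218 = 178.1861
OR_MH = (24.5843 + 507.0029) / (55.7766 + 178.1861) = 531.5872 / 233.9627 = 2.27210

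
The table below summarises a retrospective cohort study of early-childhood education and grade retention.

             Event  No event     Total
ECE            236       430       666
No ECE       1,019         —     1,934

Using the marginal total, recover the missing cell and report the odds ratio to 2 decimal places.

0.49

The missing cell is in the unexposed row: 1934 − 1019 = 915.
So a = 236, b = 430, c = 1019, d = 915.
OR = (a·d)/(b·c) = (236 × 915) / (430 × 1019) = 215940 / 438170 = 0.49282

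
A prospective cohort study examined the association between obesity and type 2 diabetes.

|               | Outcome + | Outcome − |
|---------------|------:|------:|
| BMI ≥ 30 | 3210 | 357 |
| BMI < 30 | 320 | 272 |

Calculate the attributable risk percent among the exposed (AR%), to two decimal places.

Cells: a = 3210, b = 357, c = 320, d = 272.
Risk in exposed = 3210/3567 = 0.89992; risk in unexposed = 320/592 = 0.54054.
RR = 0.89992/0.54054 = 1.66484
AR% = (RR − 1)/RR × 100 = (1.66484 − 1)/1.66484 × 100 = 39.9343%

39.93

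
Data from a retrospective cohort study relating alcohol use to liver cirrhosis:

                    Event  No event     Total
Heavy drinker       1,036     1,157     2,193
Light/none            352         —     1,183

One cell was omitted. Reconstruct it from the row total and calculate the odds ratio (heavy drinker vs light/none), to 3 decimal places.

The missing cell is in the unexposed row: 1183 − 352 = 831.
So a = 1036, b = 1157, c = 352, d = 831.
OR = (a·d)/(b·c) = (1036 × 831) / (1157 × 352) = 860916 / 407264 = 2.11390

2.114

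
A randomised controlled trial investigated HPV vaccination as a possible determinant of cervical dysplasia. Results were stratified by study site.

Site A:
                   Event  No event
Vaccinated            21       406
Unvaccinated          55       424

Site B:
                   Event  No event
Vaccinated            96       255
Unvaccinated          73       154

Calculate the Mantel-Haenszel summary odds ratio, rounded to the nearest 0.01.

0.62

OR_MH = Σ(aᵢdᵢ/nᵢ) / Σ(bᵢcᵢ/nᵢ), where nᵢ is the stratum total.
Stratum 1 (Site A): n = 906; a·d/n = 21·424/906 = 9.8278; b·c/n = 406·55/906 = 24.6468
Stratum 2 (Site B): n = 578; a·d/n = 96·154/578 = 25.5779; b·c/n = 255·73/578 = 32.2059
OR_MH = (9.8278 + 25.5779) / (24.6468 + 32.2059) = 35.4057 / 56.8527 = 0.62276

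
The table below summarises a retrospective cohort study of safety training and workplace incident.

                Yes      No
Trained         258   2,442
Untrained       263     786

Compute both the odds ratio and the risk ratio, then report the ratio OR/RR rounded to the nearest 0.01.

Cells: a = 258, b = 2442, c = 263, d = 786.
OR = (258·786)/(2442·263) = 202788/642246 = 0.31575
Risk in exposed = 258/2700 = 0.09556; risk in unexposed = 263/1049 = 0.25071; RR = 0.38113
OR/RR = 0.31575 / 0.38113 = 0.82845
The outcome is not rare, so the OR lies further from 1 than the RR.

0.83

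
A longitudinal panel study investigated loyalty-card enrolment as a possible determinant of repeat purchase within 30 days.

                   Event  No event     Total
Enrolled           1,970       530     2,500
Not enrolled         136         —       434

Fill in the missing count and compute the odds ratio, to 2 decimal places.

8.14

The missing cell is in the unexposed row: 434 − 136 = 298.
So a = 1970, b = 530, c = 136, d = 298.
OR = (a·d)/(b·c) = (1970 × 298) / (530 × 136) = 587060 / 72080 = 8.14456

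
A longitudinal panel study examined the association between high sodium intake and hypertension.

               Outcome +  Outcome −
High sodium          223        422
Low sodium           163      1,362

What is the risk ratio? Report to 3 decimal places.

Cells: a = 223, b = 422, c = 163, d = 1362.
Risk in exposed = 223/645 = 0.34574; risk in unexposed = 163/1525 = 0.10689.
RR = 0.34574 / 0.10689 = 3.23465
The risk among the exposed is 3.23 times that among the unexposed.

3.235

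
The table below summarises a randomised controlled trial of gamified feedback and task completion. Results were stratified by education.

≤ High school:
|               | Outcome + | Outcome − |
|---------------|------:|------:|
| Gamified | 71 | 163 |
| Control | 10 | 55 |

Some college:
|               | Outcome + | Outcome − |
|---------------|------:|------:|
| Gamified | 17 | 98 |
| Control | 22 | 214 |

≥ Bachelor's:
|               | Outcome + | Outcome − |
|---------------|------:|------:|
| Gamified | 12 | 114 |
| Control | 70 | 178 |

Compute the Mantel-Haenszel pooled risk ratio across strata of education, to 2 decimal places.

0.90

RR_MH = Σ(aᵢ·n₀ᵢ/nᵢ) / Σ(cᵢ·n₁ᵢ/nᵢ), with n₁ᵢ = aᵢ+bᵢ (exposed), n₀ᵢ = cᵢ+dᵢ (unexposed), nᵢ = n₁ᵢ+n₀ᵢ.
Stratum 1 (≤ High school): n₁ = 234, n₀ = 65, n = 299; a·n₀/n = 71·65/299 = 15.4348; c·n₁/n = 10·234/299 = 7.8261
Stratum 2 (Some college): n₁ = 115, n₀ = 236, n = 351; a·n₀/n = 17·236/351 = 11.4302; c·n₁/n = 22·115/351 = 7.2080
Stratum 3 (≥ Bachelor's): n₁ = 126, n₀ = 248, n = 374; a·n₀/n = 12·248/374 = 7.9572; c·n₁/n = 70·126/374 = 23.5829
RR_MH = (15.4348 + 11.4302 + 7.9572) / (7.8261 + 7.2080 + 23.5829) = 34.8222 / 38.6170 = 0.90173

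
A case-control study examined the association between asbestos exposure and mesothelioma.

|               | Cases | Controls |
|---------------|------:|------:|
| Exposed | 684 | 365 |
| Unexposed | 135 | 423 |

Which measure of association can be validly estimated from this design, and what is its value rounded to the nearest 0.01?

Cells: a = 684, b = 365, c = 135, d = 423.
This is a case-control study: participants were sampled on outcome status, so risks in the source population cannot be estimated directly — relative risk is not valid here. The odds ratio is the appropriate measure.
OR = (a·d)/(b·c) = (684 × 423) / (365 × 135) = 289332 / 49275 = 5.87178

5.87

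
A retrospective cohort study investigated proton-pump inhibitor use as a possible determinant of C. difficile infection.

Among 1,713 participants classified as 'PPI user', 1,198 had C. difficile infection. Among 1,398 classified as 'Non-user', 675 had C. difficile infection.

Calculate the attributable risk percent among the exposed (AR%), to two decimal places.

30.96

From the description: a = 1198, b = 515, c = 675, d = 723.
Risk in exposed = 1198/1713 = 0.69936; risk in unexposed = 675/1398 = 0.48283.
RR = 0.69936/0.48283 = 1.44845
AR% = (RR − 1)/RR × 100 = (1.44845 − 1)/1.44845 × 100 = 30.9606%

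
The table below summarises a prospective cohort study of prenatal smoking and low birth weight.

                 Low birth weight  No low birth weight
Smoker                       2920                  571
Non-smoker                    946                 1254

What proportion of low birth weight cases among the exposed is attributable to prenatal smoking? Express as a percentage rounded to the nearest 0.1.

48.6

Cells: a = 2920, b = 571, c = 946, d = 1254.
Risk in exposed = 2920/3491 = 0.83644; risk in unexposed = 946/2200 = 0.43000.
RR = 0.83644/0.43000 = 1.94520
AR% = (RR − 1)/RR × 100 = (1.94520 − 1)/1.94520 × 100 = 48.5914%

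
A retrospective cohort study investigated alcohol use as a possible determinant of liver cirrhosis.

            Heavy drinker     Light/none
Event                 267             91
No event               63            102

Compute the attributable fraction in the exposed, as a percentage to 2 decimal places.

Reading the table with exposure as columns: a = 267 (Heavy drinker, case), b = 63 (Heavy drinker, non-case), c = 91 (Light/none, case), d = 102.
Risk in exposed = 267/330 = 0.80909; risk in unexposed = 91/193 = 0.47150.
RR = 0.80909/0.47150 = 1.71598
AR% = (RR − 1)/RR × 100 = (1.71598 − 1)/1.71598 × 100 = 41.7244%

41.72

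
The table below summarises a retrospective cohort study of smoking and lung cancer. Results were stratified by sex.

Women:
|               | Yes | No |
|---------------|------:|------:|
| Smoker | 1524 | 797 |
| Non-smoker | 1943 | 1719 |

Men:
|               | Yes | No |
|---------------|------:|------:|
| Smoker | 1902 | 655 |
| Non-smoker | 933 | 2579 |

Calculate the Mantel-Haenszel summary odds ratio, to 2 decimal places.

3.47

OR_MH = Σ(aᵢdᵢ/nᵢ) / Σ(bᵢcᵢ/nᵢ), where nᵢ is the stratum total.
Stratum 1 (Women): n = 5983; a·d/n = 1524·1719/5983 = 437.8666; b·c/n = 797·1943/5983 = 258.8285
Stratum 2 (Men): n = 6069; a·d/n = 1902·2579/6069 = 808.2481; b·c/n = 655·933/6069 = 100.6945
OR_MH = (437.8666 + 808.2481) / (258.8285 + 100.6945) = 1246.1148 / 359.5230 = 3.46602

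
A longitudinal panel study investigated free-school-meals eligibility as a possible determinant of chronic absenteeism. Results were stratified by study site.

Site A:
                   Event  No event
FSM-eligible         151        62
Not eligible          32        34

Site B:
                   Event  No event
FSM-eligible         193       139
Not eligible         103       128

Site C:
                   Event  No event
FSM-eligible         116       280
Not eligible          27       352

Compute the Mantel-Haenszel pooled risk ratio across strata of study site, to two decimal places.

1.73

RR_MH = Σ(aᵢ·n₀ᵢ/nᵢ) / Σ(cᵢ·n₁ᵢ/nᵢ), with n₁ᵢ = aᵢ+bᵢ (exposed), n₀ᵢ = cᵢ+dᵢ (unexposed), nᵢ = n₁ᵢ+n₀ᵢ.
Stratum 1 (Site A): n₁ = 213, n₀ = 66, n = 279; a·n₀/n = 151·66/279 = 35.7204; c·n₁/n = 32·213/279 = 24.4301
Stratum 2 (Site B): n₁ = 332, n₀ = 231, n = 563; a·n₀/n = 193·231/563 = 79.1883; c·n₁/n = 103·332/563 = 60.7389
Stratum 3 (Site C): n₁ = 396, n₀ = 379, n = 775; a·n₀/n = 116·379/775 = 56.7277; c·n₁/n = 27·396/775 = 13.7961
RR_MH = (35.7204 + 79.1883 + 56.7277) / (24.4301 + 60.7389 + 13.7961) = 171.6364 / 98.9651 = 1.73431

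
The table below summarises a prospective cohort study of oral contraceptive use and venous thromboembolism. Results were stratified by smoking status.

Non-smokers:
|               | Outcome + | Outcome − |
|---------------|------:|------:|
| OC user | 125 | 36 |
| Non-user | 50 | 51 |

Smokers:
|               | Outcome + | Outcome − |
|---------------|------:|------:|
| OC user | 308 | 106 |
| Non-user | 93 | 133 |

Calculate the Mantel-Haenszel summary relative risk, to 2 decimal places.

1.73

RR_MH = Σ(aᵢ·n₀ᵢ/nᵢ) / Σ(cᵢ·n₁ᵢ/nᵢ), with n₁ᵢ = aᵢ+bᵢ (exposed), n₀ᵢ = cᵢ+dᵢ (unexposed), nᵢ = n₁ᵢ+n₀ᵢ.
Stratum 1 (Non-smokers): n₁ = 161, n₀ = 101, n = 262; a·n₀/n = 125·101/262 = 48.1870; c·n₁/n = 50·161/262 = 30.7252
Stratum 2 (Smokers): n₁ = 414, n₀ = 226, n = 640; a·n₀/n = 308·226/640 = 108.7625; c·n₁/n = 93·414/640 = 60.1594
RR_MH = (48.1870 + 108.7625) / (30.7252 + 60.1594) = 156.9495 / 90.8846 = 1.72691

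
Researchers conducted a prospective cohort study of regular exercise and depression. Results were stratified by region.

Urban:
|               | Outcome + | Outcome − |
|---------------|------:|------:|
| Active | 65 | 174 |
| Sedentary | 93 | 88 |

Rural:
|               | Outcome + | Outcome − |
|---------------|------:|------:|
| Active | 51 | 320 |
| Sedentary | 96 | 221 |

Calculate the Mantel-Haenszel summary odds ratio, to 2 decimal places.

OR_MH = Σ(aᵢdᵢ/nᵢ) / Σ(bᵢcᵢ/nᵢ), where nᵢ is the stratum total.
Stratum 1 (Urban): n = 420; a·d/n = 65·88/420 = 13.6190; b·c/n = 174·93/420 = 38.5286
Stratum 2 (Rural): n = 688; a·d/n = 51·221/688 = 16.3823; b·c/n = 320·96/688 = 44.6512
OR_MH = (13.6190 + 16.3823) / (38.5286 + 44.6512) = 30.0013 / 83.1797 = 0.36068

0.36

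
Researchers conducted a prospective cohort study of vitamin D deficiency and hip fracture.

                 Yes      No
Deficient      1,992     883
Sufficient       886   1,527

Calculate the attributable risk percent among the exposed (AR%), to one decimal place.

47.0

Cells: a = 1992, b = 883, c = 886, d = 1527.
Risk in exposed = 1992/2875 = 0.69287; risk in unexposed = 886/2413 = 0.36718.
RR = 0.69287/0.36718 = 1.88701
AR% = (RR − 1)/RR × 100 = (1.88701 − 1)/1.88701 × 100 = 47.0062%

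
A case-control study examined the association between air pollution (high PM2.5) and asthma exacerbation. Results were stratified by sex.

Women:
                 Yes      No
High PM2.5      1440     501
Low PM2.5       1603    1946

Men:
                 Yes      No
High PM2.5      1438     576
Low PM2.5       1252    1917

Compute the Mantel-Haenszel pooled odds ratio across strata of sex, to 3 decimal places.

OR_MH = Σ(aᵢdᵢ/nᵢ) / Σ(bᵢcᵢ/nᵢ), where nᵢ is the stratum total.
Stratum 1 (Women): n = 5490; a·d/n = 1440·1946/5490 = 510.4262; b·c/n = 501·1603/5490 = 146.2847
Stratum 2 (Men): n = 5183; a·d/n = 1438·1917/5183 = 531.8630; b·c/n = 576·1252/5183 = 139.1380
OR_MH = (510.4262 + 531.8630) / (146.2847 + 139.1380) = 1042.2892 / 285.4227 = 3.65174

3.652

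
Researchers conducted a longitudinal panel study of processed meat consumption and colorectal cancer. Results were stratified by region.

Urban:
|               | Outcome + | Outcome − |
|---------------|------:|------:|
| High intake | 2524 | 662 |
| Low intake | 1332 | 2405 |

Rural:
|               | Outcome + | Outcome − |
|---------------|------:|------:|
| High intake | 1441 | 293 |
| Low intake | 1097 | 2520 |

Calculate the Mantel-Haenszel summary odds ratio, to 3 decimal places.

8.298

OR_MH = Σ(aᵢdᵢ/nᵢ) / Σ(bᵢcᵢ/nᵢ), where nᵢ is the stratum total.
Stratum 1 (Urban): n = 6923; a·d/n = 2524·2405/6923 = 876.8193; b·c/n = 662·1332/6923 = 127.3702
Stratum 2 (Rural): n = 5351; a·d/n = 1441·2520/5351 = 678.6246; b·c/n = 293·1097/5351 = 60.0675
OR_MH = (876.8193 + 678.6246) / (127.3702 + 60.0675) = 1555.4439 / 187.4377 = 8.29846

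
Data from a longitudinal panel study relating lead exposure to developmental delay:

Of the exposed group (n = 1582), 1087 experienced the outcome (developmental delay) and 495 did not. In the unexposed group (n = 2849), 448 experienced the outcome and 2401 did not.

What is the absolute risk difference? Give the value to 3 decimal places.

From the description: a = 1087, b = 495, c = 448, d = 2401.
Risk in exposed = 1087/1582 = 0.687105; risk in unexposed = 448/2849 = 0.157248.
Risk difference = 0.687105 − 0.157248 = 0.529857

0.530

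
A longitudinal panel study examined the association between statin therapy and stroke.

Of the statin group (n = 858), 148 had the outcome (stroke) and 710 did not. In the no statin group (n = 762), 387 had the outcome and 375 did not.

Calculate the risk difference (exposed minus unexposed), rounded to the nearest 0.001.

From the description: a = 148, b = 710, c = 387, d = 375.
Risk in exposed = 148/858 = 0.172494; risk in unexposed = 387/762 = 0.507874.
Risk difference = 0.172494 − 0.507874 = -0.335380

-0.335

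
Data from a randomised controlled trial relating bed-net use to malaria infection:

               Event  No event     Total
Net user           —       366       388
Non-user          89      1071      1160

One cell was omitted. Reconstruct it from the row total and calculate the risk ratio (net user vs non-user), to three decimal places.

The missing cell is in the exposed row: 388 − 366 = 22.
So a = 22, b = 366, c = 89, d = 1071.
RR = [a/(a+b)] / [c/(c+d)] = (22/388) / (89/1160) = 0.05670/0.07672 = 0.73902

0.739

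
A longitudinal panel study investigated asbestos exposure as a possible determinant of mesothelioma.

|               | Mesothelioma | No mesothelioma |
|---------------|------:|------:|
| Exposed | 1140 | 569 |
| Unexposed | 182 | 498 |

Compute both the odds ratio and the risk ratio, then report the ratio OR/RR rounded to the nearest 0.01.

Cells: a = 1140, b = 569, c = 182, d = 498.
OR = (1140·498)/(569·182) = 567720/103558 = 5.48215
Risk in exposed = 1140/1709 = 0.66706; risk in unexposed = 182/680 = 0.26765; RR = 2.49230
OR/RR = 5.48215 / 2.49230 = 2.19963
The outcome is not rare, so the OR lies further from 1 than the RR.

2.20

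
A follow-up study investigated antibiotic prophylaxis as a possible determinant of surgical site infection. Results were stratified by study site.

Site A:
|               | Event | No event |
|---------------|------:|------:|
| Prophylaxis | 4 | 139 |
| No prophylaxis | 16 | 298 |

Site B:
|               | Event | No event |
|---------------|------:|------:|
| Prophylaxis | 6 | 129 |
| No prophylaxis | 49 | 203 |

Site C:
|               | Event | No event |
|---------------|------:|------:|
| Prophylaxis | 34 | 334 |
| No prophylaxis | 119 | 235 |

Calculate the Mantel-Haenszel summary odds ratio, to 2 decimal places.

OR_MH = Σ(aᵢdᵢ/nᵢ) / Σ(bᵢcᵢ/nᵢ), where nᵢ is the stratum total.
Stratum 1 (Site A): n = 457; a·d/n = 4·298/457 = 2.6083; b·c/n = 139·16/457 = 4.8665
Stratum 2 (Site B): n = 387; a·d/n = 6·203/387 = 3.1473; b·c/n = 129·49/387 = 16.3333
Stratum 3 (Site C): n = 722; a·d/n = 34·235/722 = 11.0665; b·c/n = 334·119/722 = 55.0499
OR_MH = (2.6083 + 3.1473 + 11.0665) / (4.8665 + 16.3333 + 55.0499) = 16.8221 / 76.2497 = 0.22062

0.22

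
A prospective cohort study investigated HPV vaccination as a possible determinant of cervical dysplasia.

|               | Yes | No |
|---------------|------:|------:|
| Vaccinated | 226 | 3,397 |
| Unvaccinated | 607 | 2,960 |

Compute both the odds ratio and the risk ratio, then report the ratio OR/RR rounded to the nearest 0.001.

0.885

Cells: a = 226, b = 3397, c = 607, d = 2960.
OR = (226·2960)/(3397·607) = 668960/2061979 = 0.32443
Risk in exposed = 226/3623 = 0.06238; risk in unexposed = 607/3567 = 0.17017; RR = 0.36657
OR/RR = 0.32443 / 0.36657 = 0.88504
The outcome is not rare, so the OR lies further from 1 than the RR.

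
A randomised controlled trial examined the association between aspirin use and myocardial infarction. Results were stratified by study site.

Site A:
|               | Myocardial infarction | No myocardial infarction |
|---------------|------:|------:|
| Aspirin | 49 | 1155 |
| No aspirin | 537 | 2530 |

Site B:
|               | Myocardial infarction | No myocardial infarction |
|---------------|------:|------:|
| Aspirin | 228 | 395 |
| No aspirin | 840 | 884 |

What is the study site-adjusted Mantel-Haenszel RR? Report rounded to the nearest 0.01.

RR_MH = Σ(aᵢ·n₀ᵢ/nᵢ) / Σ(cᵢ·n₁ᵢ/nᵢ), with n₁ᵢ = aᵢ+bᵢ (exposed), n₀ᵢ = cᵢ+dᵢ (unexposed), nᵢ = n₁ᵢ+n₀ᵢ.
Stratum 1 (Site A): n₁ = 1204, n₀ = 3067, n = 4271; a·n₀/n = 49·3067/4271 = 35.1868; c·n₁/n = 537·1204/4271 = 151.3809
Stratum 2 (Site B): n₁ = 623, n₀ = 1724, n = 2347; a·n₀/n = 228·1724/2347 = 167.4785; c·n₁/n = 840·623/2347 = 222.9740
RR_MH = (35.1868 + 167.4785) / (151.3809 + 222.9740) = 202.6653 / 374.3550 = 0.54137

0.54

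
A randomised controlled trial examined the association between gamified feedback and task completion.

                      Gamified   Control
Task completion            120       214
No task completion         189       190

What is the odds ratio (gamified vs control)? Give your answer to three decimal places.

Reading the table with exposure as columns: a = 120 (Gamified, case), b = 189 (Gamified, non-case), c = 214 (Control, case), d = 190.
OR = (a·d)/(b·c) = (120 × 190) / (189 × 214) = 22800 / 40446 = 0.56371
Exposure is associated with lower odds of task completion (OR = 0.56 < 1).

0.564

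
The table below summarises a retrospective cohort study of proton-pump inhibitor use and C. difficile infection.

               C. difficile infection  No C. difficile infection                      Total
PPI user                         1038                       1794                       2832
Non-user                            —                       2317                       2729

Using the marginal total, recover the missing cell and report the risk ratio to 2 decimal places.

The missing cell is in the unexposed row: 2729 − 2317 = 412.
So a = 1038, b = 1794, c = 412, d = 2317.
RR = [a/(a+b)] / [c/(c+d)] = (1038/2832) / (412/2729) = 0.36653/0.15097 = 2.42779

2.43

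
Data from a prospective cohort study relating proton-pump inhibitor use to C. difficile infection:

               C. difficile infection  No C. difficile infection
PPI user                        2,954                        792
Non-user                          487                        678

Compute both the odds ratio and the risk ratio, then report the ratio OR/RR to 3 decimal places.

Cells: a = 2954, b = 792, c = 487, d = 678.
OR = (2954·678)/(792·487) = 2002812/385704 = 5.19261
Risk in exposed = 2954/3746 = 0.78857; risk in unexposed = 487/1165 = 0.41803; RR = 1.88643
OR/RR = 5.19261 / 1.88643 = 2.75262
The outcome is not rare, so the OR lies further from 1 than the RR.

2.753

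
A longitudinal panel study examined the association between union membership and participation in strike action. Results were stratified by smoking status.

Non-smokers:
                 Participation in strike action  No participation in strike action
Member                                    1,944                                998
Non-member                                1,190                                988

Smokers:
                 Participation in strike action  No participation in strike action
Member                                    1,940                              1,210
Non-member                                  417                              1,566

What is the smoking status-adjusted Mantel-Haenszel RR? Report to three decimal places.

RR_MH = Σ(aᵢ·n₀ᵢ/nᵢ) / Σ(cᵢ·n₁ᵢ/nᵢ), with n₁ᵢ = aᵢ+bᵢ (exposed), n₀ᵢ = cᵢ+dᵢ (unexposed), nᵢ = n₁ᵢ+n₀ᵢ.
Stratum 1 (Non-smokers): n₁ = 2942, n₀ = 2178, n = 5120; a·n₀/n = 1944·2178/5120 = 826.9594; c·n₁/n = 1190·2942/5120 = 683.7852
Stratum 2 (Smokers): n₁ = 3150, n₀ = 1983, n = 5133; a·n₀/n = 1940·1983/5133 = 749.4681; c·n₁/n = 417·3150/5133 = 255.9030
RR_MH = (826.9594 + 749.4681) / (683.7852 + 255.9030) = 1576.4275 / 939.6881 = 1.67761

1.678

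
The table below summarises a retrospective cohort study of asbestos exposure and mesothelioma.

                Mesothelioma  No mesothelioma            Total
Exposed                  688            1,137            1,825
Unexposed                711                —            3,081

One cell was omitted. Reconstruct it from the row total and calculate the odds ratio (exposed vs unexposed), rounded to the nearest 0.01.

The missing cell is in the unexposed row: 3081 − 711 = 2370.
So a = 688, b = 1137, c = 711, d = 2370.
OR = (a·d)/(b·c) = (688 × 2370) / (1137 × 711) = 1630560 / 808407 = 2.01700

2.02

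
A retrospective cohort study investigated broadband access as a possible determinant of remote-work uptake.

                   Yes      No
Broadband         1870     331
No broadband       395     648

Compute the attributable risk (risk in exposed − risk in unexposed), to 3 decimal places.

Cells: a = 1870, b = 331, c = 395, d = 648.
Risk in exposed = 1870/2201 = 0.849614; risk in unexposed = 395/1043 = 0.378715.
Risk difference = 0.849614 − 0.378715 = 0.470899

0.471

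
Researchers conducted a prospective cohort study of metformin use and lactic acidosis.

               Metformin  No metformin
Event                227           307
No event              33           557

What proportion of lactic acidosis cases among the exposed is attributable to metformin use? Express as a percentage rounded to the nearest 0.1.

Reading the table with exposure as columns: a = 227 (Metformin, case), b = 33 (Metformin, non-case), c = 307 (No metformin, case), d = 557.
Risk in exposed = 227/260 = 0.87308; risk in unexposed = 307/864 = 0.35532.
RR = 0.87308/0.35532 = 2.45713
AR% = (RR − 1)/RR × 100 = (2.45713 − 1)/2.45713 × 100 = 59.3021%

59.3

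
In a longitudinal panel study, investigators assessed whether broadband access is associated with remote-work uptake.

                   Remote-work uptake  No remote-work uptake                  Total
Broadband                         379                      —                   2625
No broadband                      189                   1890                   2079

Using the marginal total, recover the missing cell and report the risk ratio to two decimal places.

The missing cell is in the exposed row: 2625 − 379 = 2246.
So a = 379, b = 2246, c = 189, d = 1890.
RR = [a/(a+b)] / [c/(c+d)] = (379/2625) / (189/2079) = 0.14438/0.09091 = 1.58819

1.59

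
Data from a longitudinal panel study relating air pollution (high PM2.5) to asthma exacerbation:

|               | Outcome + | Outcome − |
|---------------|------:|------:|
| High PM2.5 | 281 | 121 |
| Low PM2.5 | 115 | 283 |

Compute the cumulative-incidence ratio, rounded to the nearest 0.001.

2.419

Cells: a = 281, b = 121, c = 115, d = 283.
Risk in exposed = 281/402 = 0.69900; risk in unexposed = 115/398 = 0.28894.
RR = 0.69900 / 0.28894 = 2.41917
The risk among the exposed is 2.42 times that among the unexposed.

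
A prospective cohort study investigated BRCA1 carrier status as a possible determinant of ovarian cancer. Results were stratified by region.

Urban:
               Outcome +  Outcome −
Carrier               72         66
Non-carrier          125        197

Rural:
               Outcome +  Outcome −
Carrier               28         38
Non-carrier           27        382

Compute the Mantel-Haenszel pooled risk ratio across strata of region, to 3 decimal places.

RR_MH = Σ(aᵢ·n₀ᵢ/nᵢ) / Σ(cᵢ·n₁ᵢ/nᵢ), with n₁ᵢ = aᵢ+bᵢ (exposed), n₀ᵢ = cᵢ+dᵢ (unexposed), nᵢ = n₁ᵢ+n₀ᵢ.
Stratum 1 (Urban): n₁ = 138, n₀ = 322, n = 460; a·n₀/n = 72·322/460 = 50.4000; c·n₁/n = 125·138/460 = 37.5000
Stratum 2 (Rural): n₁ = 66, n₀ = 409, n = 475; a·n₀/n = 28·409/475 = 24.1095; c·n₁/n = 27·66/475 = 3.7516
RR_MH = (50.4000 + 24.1095) / (37.5000 + 3.7516) = 74.5095 / 41.2516 = 1.80622

1.806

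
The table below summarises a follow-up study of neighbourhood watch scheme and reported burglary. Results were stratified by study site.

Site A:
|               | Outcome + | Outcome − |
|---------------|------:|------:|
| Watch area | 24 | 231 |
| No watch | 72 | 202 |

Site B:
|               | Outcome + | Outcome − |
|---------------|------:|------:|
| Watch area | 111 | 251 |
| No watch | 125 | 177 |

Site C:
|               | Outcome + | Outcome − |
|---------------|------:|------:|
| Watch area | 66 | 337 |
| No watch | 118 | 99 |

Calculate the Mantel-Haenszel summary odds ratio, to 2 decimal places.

OR_MH = Σ(aᵢdᵢ/nᵢ) / Σ(bᵢcᵢ/nᵢ), where nᵢ is the stratum total.
Stratum 1 (Site A): n = 529; a·d/n = 24·202/529 = 9.1645; b·c/n = 231·72/529 = 31.4405
Stratum 2 (Site B): n = 664; a·d/n = 111·177/664 = 29.5889; b·c/n = 251·125/664 = 47.2515
Stratum 3 (Site C): n = 620; a·d/n = 66·99/620 = 10.5387; b·c/n = 337·118/620 = 64.1387
OR_MH = (9.1645 + 29.5889 + 10.5387) / (31.4405 + 47.2515 + 64.1387) = 49.2920 / 142.8307 = 0.34511

0.35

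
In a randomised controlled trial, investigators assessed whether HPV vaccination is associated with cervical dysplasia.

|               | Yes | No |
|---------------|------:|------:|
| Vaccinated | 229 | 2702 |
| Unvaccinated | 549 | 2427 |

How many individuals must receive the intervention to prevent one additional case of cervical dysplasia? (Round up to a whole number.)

Risk in treated group = 229/2931 = 0.07813; risk in control = 549/2976 = 0.18448.
Absolute risk reduction = 0.18448 − 0.07813 = 0.10635
NNT = 1 / ARR = 1 / 0.10635 = 9.403 → round up → 10

10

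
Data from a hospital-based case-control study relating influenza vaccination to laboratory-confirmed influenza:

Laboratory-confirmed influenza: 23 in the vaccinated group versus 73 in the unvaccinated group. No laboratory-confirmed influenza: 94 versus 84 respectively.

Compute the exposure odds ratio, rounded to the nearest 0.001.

0.282

From the description: a = 23, b = 94, c = 73, d = 84.
OR = (a·d)/(b·c) = (23 × 84) / (94 × 73) = 1932 / 6862 = 0.28155
Exposure is associated with lower odds of laboratory-confirmed influenza (OR = 0.28 < 1).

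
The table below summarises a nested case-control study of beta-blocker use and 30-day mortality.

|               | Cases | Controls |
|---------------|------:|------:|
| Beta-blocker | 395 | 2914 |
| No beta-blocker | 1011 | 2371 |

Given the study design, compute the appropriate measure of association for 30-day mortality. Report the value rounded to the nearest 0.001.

0.318

Cells: a = 395, b = 2914, c = 1011, d = 2371.
This is a nested case-control study: participants were sampled on outcome status, so risks in the source population cannot be estimated directly — relative risk is not valid here. The odds ratio is the appropriate measure.
OR = (a·d)/(b·c) = (395 × 2371) / (2914 × 1011) = 936545 / 2946054 = 0.31790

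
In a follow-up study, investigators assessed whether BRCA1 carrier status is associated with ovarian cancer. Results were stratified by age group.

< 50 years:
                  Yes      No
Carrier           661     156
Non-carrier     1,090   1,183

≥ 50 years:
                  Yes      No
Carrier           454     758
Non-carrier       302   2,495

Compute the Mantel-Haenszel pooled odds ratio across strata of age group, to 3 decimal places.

4.777

OR_MH = Σ(aᵢdᵢ/nᵢ) / Σ(bᵢcᵢ/nᵢ), where nᵢ is the stratum total.
Stratum 1 (< 50 years): n = 3090; a·d/n = 661·1183/3090 = 253.0625; b·c/n = 156·1090/3090 = 55.0291
Stratum 2 (≥ 50 years): n = 4009; a·d/n = 454·2495/4009 = 282.5468; b·c/n = 758·302/4009 = 57.1005
OR_MH = (253.0625 + 282.5468) / (55.0291 + 57.1005) = 535.6092 / 112.1297 = 4.77670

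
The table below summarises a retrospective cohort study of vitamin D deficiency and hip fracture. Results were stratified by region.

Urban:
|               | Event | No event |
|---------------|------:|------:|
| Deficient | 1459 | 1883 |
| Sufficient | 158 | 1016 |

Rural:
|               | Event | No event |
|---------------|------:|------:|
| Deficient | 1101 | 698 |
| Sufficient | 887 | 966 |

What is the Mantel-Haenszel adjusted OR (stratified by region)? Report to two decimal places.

2.63

OR_MH = Σ(aᵢdᵢ/nᵢ) / Σ(bᵢcᵢ/nᵢ), where nᵢ is the stratum total.
Stratum 1 (Urban): n = 4516; a·d/n = 1459·1016/4516 = 328.2427; b·c/n = 1883·158/4516 = 65.8800
Stratum 2 (Rural): n = 3652; a·d/n = 1101·966/3652 = 291.2284; b·c/n = 698·887/3652 = 169.5307
OR_MH = (328.2427 + 291.2284) / (65.8800 + 169.5307) = 619.4711 / 235.4107 = 2.63145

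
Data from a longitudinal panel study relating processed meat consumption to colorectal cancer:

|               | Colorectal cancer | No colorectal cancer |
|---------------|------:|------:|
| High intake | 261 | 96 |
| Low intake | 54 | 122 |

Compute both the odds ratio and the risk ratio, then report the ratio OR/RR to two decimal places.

2.58

Cells: a = 261, b = 96, c = 54, d = 122.
OR = (261·122)/(96·54) = 31842/5184 = 6.14236
Risk in exposed = 261/357 = 0.73109; risk in unexposed = 54/176 = 0.30682; RR = 2.38282
OR/RR = 6.14236 / 2.38282 = 2.57777
The outcome is not rare, so the OR lies further from 1 than the RR.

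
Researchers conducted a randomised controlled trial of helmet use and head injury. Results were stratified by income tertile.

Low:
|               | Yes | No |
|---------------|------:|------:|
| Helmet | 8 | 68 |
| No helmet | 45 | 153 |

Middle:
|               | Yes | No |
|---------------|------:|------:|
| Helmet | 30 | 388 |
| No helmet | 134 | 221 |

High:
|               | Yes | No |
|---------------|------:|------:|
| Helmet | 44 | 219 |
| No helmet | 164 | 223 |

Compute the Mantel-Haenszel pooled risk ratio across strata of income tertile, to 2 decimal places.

0.30

RR_MH = Σ(aᵢ·n₀ᵢ/nᵢ) / Σ(cᵢ·n₁ᵢ/nᵢ), with n₁ᵢ = aᵢ+bᵢ (exposed), n₀ᵢ = cᵢ+dᵢ (unexposed), nᵢ = n₁ᵢ+n₀ᵢ.
Stratum 1 (Low): n₁ = 76, n₀ = 198, n = 274; a·n₀/n = 8·198/274 = 5.7810; c·n₁/n = 45·76/274 = 12.4818
Stratum 2 (Middle): n₁ = 418, n₀ = 355, n = 773; a·n₀/n = 30·355/773 = 13.7775; c·n₁/n = 134·418/773 = 72.4605
Stratum 3 (High): n₁ = 263, n₀ = 387, n = 650; a·n₀/n = 44·387/650 = 26.1969; c·n₁/n = 164·263/650 = 66.3569
RR_MH = (5.7810 + 13.7775 + 26.1969) / (12.4818 + 72.4605 + 66.3569) = 45.7554 / 151.2992 = 0.30242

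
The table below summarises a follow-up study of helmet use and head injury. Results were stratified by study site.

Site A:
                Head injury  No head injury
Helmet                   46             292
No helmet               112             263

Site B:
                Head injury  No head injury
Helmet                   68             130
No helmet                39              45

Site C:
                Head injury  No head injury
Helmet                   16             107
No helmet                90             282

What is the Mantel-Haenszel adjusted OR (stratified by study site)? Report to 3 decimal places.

0.443

OR_MH = Σ(aᵢdᵢ/nᵢ) / Σ(bᵢcᵢ/nᵢ), where nᵢ is the stratum total.
Stratum 1 (Site A): n = 713; a·d/n = 46·263/713 = 16.9677; b·c/n = 292·112/713 = 45.8682
Stratum 2 (Site B): n = 282; a·d/n = 68·45/282 = 10.8511; b·c/n = 130·39/282 = 17.9787
Stratum 3 (Site C): n = 495; a·d/n = 16·282/495 = 9.1152; b·c/n = 107·90/495 = 19.4545
OR_MH = (16.9677 + 10.8511 + 9.1152) / (45.8682 + 17.9787 + 19.4545) = 36.9340 / 83.3014 = 0.44338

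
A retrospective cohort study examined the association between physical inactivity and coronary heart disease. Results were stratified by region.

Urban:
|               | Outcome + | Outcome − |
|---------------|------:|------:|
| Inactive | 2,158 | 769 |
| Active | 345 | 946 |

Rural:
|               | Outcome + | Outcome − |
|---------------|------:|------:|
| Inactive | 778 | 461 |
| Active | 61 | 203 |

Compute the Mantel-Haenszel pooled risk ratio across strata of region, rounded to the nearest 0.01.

RR_MH = Σ(aᵢ·n₀ᵢ/nᵢ) / Σ(cᵢ·n₁ᵢ/nᵢ), with n₁ᵢ = aᵢ+bᵢ (exposed), n₀ᵢ = cᵢ+dᵢ (unexposed), nᵢ = n₁ᵢ+n₀ᵢ.
Stratum 1 (Urban): n₁ = 2927, n₀ = 1291, n = 4218; a·n₀/n = 2158·1291/4218 = 660.4974; c·n₁/n = 345·2927/4218 = 239.4061
Stratum 2 (Rural): n₁ = 1239, n₀ = 264, n = 1503; a·n₀/n = 778·264/1503 = 136.6547; c·n₁/n = 61·1239/1503 = 50.2854
RR_MH = (660.4974 + 136.6547) / (239.4061 + 50.2854) = 797.1521 / 289.6915 = 2.75173

2.75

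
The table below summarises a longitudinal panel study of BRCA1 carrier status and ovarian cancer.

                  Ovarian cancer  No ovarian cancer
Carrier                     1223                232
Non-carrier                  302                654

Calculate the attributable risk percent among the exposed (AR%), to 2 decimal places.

62.42

Cells: a = 1223, b = 232, c = 302, d = 654.
Risk in exposed = 1223/1455 = 0.84055; risk in unexposed = 302/956 = 0.31590.
RR = 0.84055/0.31590 = 2.66081
AR% = (RR − 1)/RR × 100 = (2.66081 − 1)/2.66081 × 100 = 62.4175%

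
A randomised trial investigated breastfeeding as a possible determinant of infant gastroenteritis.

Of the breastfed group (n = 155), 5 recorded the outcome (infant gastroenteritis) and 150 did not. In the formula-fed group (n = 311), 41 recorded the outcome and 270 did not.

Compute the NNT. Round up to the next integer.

11

Risk in treated group = 5/155 = 0.03226; risk in control = 41/311 = 0.13183.
Absolute risk reduction = 0.13183 − 0.03226 = 0.09957
NNT = 1 / ARR = 1 / 0.09957 = 10.043 → round up → 11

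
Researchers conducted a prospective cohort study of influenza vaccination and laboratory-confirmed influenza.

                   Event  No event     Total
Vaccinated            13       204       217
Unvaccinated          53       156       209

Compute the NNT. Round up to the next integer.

Risk in treated group = 13/217 = 0.05991; risk in control = 53/209 = 0.25359.
Absolute risk reduction = 0.25359 − 0.05991 = 0.19368
NNT = 1 / ARR = 1 / 0.19368 = 5.163 → round up → 6

6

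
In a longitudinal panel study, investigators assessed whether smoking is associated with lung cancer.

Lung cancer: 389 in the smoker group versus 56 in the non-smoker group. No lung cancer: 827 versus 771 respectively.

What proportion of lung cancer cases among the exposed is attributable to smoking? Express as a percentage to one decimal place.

From the description: a = 389, b = 827, c = 56, d = 771.
Risk in exposed = 389/1216 = 0.31990; risk in unexposed = 56/827 = 0.06771.
RR = 0.31990/0.06771 = 4.72426
AR% = (RR − 1)/RR × 100 = (4.72426 − 1)/4.72426 × 100 = 78.8326%

78.8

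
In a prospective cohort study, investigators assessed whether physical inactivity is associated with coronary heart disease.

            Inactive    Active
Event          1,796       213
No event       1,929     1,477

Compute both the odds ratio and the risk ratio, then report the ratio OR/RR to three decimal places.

1.688

Reading the table with exposure as columns: a = 1796 (Inactive, case), b = 1929 (Inactive, non-case), c = 213 (Active, case), d = 1477.
OR = (1796·1477)/(1929·213) = 2652692/410877 = 6.45617
Risk in exposed = 1796/3725 = 0.48215; risk in unexposed = 213/1690 = 0.12604; RR = 3.82549
OR/RR = 6.45617 / 3.82549 = 1.68767
The outcome is not rare, so the OR lies further from 1 than the RR.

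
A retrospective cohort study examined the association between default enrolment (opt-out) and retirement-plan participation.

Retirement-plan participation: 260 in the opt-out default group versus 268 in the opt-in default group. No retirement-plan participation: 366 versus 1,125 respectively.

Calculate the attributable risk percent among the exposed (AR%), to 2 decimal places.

53.68

From the description: a = 260, b = 366, c = 268, d = 1125.
Risk in exposed = 260/626 = 0.41534; risk in unexposed = 268/1393 = 0.19239.
RR = 0.41534/0.19239 = 2.15881
AR% = (RR − 1)/RR × 100 = (2.15881 − 1)/2.15881 × 100 = 53.6783%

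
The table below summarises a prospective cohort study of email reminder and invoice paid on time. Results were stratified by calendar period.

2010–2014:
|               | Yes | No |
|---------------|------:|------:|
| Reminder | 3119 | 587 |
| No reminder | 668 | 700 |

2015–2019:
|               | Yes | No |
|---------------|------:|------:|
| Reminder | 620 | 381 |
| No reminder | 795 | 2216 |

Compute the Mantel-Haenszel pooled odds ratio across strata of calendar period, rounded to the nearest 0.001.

OR_MH = Σ(aᵢdᵢ/nᵢ) / Σ(bᵢcᵢ/nᵢ), where nᵢ is the stratum total.
Stratum 1 (2010–2014): n = 5074; a·d/n = 3119·700/5074 = 430.2917; b·c/n = 587·668/5074 = 77.2795
Stratum 2 (2015–2019): n = 4012; a·d/n = 620·2216/4012 = 342.4526; b·c/n = 381·795/4012 = 75.4973
OR_MH = (430.2917 + 342.4526) / (77.2795 + 75.4973) = 772.7443 / 152.7767 = 5.05800

5.058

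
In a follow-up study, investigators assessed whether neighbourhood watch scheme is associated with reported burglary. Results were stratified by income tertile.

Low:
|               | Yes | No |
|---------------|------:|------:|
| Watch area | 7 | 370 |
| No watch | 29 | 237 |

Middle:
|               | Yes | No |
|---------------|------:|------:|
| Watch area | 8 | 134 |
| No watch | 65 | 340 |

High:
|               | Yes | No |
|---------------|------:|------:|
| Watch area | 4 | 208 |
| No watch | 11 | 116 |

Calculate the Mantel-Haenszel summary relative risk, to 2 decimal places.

0.25

RR_MH = Σ(aᵢ·n₀ᵢ/nᵢ) / Σ(cᵢ·n₁ᵢ/nᵢ), with n₁ᵢ = aᵢ+bᵢ (exposed), n₀ᵢ = cᵢ+dᵢ (unexposed), nᵢ = n₁ᵢ+n₀ᵢ.
Stratum 1 (Low): n₁ = 377, n₀ = 266, n = 643; a·n₀/n = 7·266/643 = 2.8958; c·n₁/n = 29·377/643 = 17.0031
Stratum 2 (Middle): n₁ = 142, n₀ = 405, n = 547; a·n₀/n = 8·405/547 = 5.9232; c·n₁/n = 65·142/547 = 16.8739
Stratum 3 (High): n₁ = 212, n₀ = 127, n = 339; a·n₀/n = 4·127/339 = 1.4985; c·n₁/n = 11·212/339 = 6.8791
RR_MH = (2.8958 + 5.9232 + 1.4985) / (17.0031 + 16.8739 + 6.8791) = 10.3175 / 40.7560 = 0.25315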